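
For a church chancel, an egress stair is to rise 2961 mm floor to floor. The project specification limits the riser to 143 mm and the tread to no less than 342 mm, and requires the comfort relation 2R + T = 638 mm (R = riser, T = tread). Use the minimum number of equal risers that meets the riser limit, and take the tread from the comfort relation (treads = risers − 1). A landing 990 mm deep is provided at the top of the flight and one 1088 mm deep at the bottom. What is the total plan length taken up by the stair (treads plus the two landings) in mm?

At most 143 each: 2961/143 = 20.71, giving 21 risers.
Riser R = 2961 / 21 = 141 mm, within the 143 mm limit.
Tread T = 638 − 2 × 141 = 356 mm (≥ 342 mm).
Going = (21 − 1) × 356 = 7120 mm.
Enclosure = 7120 + 990 + 1088 = 9198 mm.

9198 mm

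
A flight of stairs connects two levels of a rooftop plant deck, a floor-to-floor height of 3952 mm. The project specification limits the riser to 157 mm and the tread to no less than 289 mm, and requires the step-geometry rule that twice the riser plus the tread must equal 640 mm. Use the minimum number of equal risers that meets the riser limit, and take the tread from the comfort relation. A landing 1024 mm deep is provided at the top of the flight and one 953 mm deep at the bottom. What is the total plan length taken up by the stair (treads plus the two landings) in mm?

10377 mm

⌈3952/157⌉ = 26 risers.
R = 3952 ÷ 26 = 152 mm.
T = 640 − 2·152 = 336 mm, which satisfies the 289 mm minimum.
Going = (26 − 1) × 336 = 8400 mm.
Enclosure = 8400 + 1024 + 953 = 10377 mm.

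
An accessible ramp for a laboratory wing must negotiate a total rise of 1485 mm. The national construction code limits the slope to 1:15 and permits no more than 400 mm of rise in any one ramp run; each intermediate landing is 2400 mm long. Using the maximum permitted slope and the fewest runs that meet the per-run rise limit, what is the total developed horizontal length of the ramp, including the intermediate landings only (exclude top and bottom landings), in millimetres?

29475 mm

⌈1485/400⌉ = 4 ramp runs. That means 3 intermediate landings.
Ramp run (horizontal) at 1:15: 1485 × 15 = 22275 mm.
3 intermediate landings contribute 3 × 2400 = 7200 mm.
Total developed length = 22275 + 7200 = 29475 mm.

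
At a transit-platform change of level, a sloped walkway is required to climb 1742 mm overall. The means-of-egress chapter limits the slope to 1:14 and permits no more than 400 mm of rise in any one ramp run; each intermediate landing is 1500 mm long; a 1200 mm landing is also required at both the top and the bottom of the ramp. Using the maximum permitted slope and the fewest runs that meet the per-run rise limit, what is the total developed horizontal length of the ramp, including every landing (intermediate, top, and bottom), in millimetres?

At most 400 each: 1742/400 = 4.36, giving 5 ramp runs. That means 4 intermediate landings.
Horizontal run for 1742 mm of rise at 1:14 is 1742 × 14 = 24388 mm.
Intermediate landings: 4 × 1500 = 6000 mm.
Top and bottom landings: 2 × 1200 = 2400 mm.
Total = 24388 + 6000 + 2400 = 32788 mm.

32788 mm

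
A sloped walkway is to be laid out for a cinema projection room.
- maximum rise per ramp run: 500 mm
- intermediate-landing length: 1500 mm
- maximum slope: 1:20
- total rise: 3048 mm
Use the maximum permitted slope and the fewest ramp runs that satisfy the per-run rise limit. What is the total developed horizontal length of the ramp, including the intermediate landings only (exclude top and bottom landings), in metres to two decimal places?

3048 / 500 = 6.096 → round up to 7 ramp runs. That means 6 intermediate landings.
Ramp run (horizontal) at 1:20: 3048 × 20 = 60960 mm.
Intermediate landings: 6 × 1500 = 9000 mm.
Developed length = 60960 + 9000 = 69960 mm.
= 69.96 m.

69.96 m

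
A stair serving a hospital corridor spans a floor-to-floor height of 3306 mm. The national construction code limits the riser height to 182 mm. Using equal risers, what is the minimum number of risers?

19 risers

3306 / 182 = 18.16, so 19 risers are needed.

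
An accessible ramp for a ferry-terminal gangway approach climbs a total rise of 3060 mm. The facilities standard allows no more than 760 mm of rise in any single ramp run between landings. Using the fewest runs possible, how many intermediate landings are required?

4 intermediate landings

At most 760 each: 3060/760 = 4.03, giving 5 ramp runs.
5 runs are separated by 4 intermediate landings.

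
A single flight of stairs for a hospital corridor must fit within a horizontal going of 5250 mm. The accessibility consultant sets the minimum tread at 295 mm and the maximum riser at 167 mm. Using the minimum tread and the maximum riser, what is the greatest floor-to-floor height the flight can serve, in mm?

3006 mm

5250 / 295 = 17.80, so 17 treads fit.
Risers = treads + 1 = 18.
Maximum height = 18 × 167 = 3006 mm.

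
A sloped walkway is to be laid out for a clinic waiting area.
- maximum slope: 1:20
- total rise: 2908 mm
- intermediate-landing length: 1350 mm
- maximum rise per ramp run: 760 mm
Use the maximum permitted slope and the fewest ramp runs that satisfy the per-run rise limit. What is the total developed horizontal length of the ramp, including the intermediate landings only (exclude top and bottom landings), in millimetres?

⌈2908/760⌉ = 4 ramp runs. That means 3 intermediate landings.
Horizontal run for 2908 mm of rise at 1:20 is 2908 × 20 = 58160 mm.
Intermediate landings: 3 × 1350 = 4050 mm.
Developed length = 58160 + 4050 = 62210 mm.

62210 mm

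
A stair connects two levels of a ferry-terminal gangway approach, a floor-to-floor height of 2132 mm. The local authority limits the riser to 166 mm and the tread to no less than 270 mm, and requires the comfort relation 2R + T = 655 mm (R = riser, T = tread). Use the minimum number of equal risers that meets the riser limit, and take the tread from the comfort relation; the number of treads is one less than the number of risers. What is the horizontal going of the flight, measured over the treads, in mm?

3924 mm

2132 / 166 = 12.84, so 13 risers are needed.
R = 2132 ÷ 13 = 164 mm.
Tread T = 655 − 2 × 164 = 327 mm (≥ 270 mm).
Treads = 13 − 1 = 12; going = 12 × 327 = 3924 mm.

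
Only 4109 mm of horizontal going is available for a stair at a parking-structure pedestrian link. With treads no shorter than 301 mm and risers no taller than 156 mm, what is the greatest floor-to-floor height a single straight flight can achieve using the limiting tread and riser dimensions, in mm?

Treads that fit: ⌊4109 / 301⌋ = 13.
Risers = treads + 1 = 14.
Maximum height = 14 × 156 = 2184 mm.

2184 mm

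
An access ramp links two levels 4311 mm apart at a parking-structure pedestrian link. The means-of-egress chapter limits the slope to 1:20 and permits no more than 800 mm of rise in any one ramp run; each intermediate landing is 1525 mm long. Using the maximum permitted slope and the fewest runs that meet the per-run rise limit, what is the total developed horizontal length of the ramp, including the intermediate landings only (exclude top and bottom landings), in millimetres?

93845 mm

⌈4311/800⌉ = 6 ramp runs. That means 5 intermediate landings.
Horizontal run for 4311 mm of rise at 1:20 is 4311 × 20 = 86220 mm.
Intermediate landings: 5 × 1525 = 7625 mm.
Developed length = 86220 + 7625 = 93845 mm.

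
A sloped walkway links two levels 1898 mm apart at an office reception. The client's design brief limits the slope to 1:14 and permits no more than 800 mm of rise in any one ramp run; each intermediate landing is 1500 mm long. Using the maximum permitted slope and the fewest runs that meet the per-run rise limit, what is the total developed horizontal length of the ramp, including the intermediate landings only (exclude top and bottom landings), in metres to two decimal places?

29.57 m

At most 800 each: 1898/800 = 2.37, giving 3 ramp runs. That means 2 intermediate landings.
Horizontal run for 1898 mm of rise at 1:14 is 1898 × 14 = 26572 mm.
2 intermediate landings contribute 2 × 1500 = 3000 mm.
Total developed length = 26572 + 3000 = 29572 mm.
= 29.57 m.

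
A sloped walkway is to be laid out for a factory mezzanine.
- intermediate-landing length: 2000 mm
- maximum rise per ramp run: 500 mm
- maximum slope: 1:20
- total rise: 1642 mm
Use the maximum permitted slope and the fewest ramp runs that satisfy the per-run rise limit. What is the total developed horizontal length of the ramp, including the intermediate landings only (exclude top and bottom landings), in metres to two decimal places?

At most 500 each: 1642/500 = 3.28, giving 4 ramp runs. That means 3 intermediate landings.
Ramp run (horizontal) at 1:20: 1642 × 20 = 32840 mm.
Intermediate landings: 3 × 2000 = 6000 mm.
Developed length = 32840 + 6000 = 38840 mm.
= 38.84 m.

38.84 m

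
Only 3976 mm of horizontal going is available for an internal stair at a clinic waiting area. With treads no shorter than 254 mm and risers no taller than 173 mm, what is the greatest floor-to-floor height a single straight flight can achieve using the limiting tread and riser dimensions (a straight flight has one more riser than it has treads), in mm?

2768 mm

Treads that fit: ⌊3976 / 254⌋ = 15.
Risers = treads + 1 = 16.
Maximum height = 16 × 173 = 2768 mm.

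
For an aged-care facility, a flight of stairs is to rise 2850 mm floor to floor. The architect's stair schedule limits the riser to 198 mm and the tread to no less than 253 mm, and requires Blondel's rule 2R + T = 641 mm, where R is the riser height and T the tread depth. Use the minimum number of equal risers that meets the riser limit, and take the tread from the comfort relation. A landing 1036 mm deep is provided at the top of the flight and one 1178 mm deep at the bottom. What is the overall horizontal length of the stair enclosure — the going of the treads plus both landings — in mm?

5868 mm

⌈2850/198⌉ = 15 risers.
Riser R = 2850 / 15 = 190 mm, within the 198 mm limit.
T = 641 − 2·190 = 261 mm, which satisfies the 253 mm minimum.
15 risers give 14 treads; going = 14 × 261 = 3654 mm.
Enclosure = 3654 + 1036 + 1178 = 5868 mm.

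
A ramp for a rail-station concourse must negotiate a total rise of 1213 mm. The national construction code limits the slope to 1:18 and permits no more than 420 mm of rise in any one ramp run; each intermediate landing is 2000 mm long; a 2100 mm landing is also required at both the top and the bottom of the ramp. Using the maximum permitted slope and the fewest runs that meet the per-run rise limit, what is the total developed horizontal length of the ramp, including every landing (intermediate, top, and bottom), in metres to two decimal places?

1213 / 420 = 2.888 → round up to 3 ramp runs. That means 2 intermediate landings.
Horizontal run for 1213 mm of rise at 1:18 is 1213 × 18 = 21834 mm.
2 intermediate landings contribute 2 × 2000 = 4000 mm.
Top and bottom landings: 2 × 2100 = 4200 mm.
Total = 21834 + 4000 + 4200 = 30034 mm.
= 30.03 m.

30.03 m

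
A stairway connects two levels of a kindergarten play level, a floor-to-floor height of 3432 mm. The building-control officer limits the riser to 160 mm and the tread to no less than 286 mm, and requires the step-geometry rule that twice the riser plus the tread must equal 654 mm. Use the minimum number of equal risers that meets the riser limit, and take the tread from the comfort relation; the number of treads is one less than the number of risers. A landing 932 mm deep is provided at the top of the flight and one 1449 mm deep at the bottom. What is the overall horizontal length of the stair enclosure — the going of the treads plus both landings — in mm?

⌈3432/160⌉ = 22 risers.
Each riser is 3432/22 = 156 mm (≤ 160 mm).
T = 654 − 2·156 = 342 mm, which satisfies the 286 mm minimum.
22 risers give 21 treads; going = 21 × 342 = 7182 mm.
Enclosure = 7182 + 932 + 1449 = 9563 mm.

9563 mm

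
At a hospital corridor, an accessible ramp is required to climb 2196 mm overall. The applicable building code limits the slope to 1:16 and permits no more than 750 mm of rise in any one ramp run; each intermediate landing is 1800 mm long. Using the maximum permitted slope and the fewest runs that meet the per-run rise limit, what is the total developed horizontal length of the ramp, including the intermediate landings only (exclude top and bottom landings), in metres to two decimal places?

2196 / 750 = 2.93, so 3 ramp runs are needed. That means 2 intermediate landings.
Horizontal run for 2196 mm of rise at 1:16 is 2196 × 16 = 35136 mm.
Intermediate landings: 2 × 1800 = 3600 mm.
Total developed length = 35136 + 3600 = 38736 mm.
= 38.74 m.

38.74 m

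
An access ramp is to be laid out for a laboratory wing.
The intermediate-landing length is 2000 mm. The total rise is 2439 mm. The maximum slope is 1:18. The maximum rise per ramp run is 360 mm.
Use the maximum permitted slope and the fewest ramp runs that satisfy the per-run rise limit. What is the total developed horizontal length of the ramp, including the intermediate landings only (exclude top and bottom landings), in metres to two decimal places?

55.90 m

At most 360 each: 2439/360 = 6.78, giving 7 ramp runs. That means 6 intermediate landings.
Ramp run (horizontal) at 1:18: 2439 × 18 = 43902 mm.
6 intermediate landings contribute 6 × 2000 = 12000 mm.
Developed length = 43902 + 12000 = 55902 mm.
= 55.90 m.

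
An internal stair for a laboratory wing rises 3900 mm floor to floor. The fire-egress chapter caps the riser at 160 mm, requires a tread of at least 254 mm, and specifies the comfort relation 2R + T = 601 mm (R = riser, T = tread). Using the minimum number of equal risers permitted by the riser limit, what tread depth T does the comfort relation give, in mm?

3900 / 160 = 24.375 → round up to 25 risers.
Each riser is 3900/25 = 156 mm (≤ 160 mm).
T = 601 − 2·156 = 289 mm, which satisfies the 254 mm minimum.

289 mm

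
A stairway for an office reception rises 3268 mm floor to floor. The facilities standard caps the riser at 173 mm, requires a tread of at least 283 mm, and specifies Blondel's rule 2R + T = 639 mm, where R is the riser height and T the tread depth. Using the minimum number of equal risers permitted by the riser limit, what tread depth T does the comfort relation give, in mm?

⌈3268/173⌉ = 19 risers.
Each riser is 3268/19 = 172 mm (≤ 173 mm).
From 2R + T = 639: T = 639 − 344 = 295 mm.

295 mm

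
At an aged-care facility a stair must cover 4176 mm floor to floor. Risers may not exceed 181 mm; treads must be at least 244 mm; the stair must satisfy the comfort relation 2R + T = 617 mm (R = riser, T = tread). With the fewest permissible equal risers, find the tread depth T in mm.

269 mm

4176 / 181 = 23.072 → round up to 24 risers.
Riser R = 4176 / 24 = 174 mm, within the 181 mm limit.
Tread T = 617 − 2 × 174 = 269 mm (≥ 244 mm).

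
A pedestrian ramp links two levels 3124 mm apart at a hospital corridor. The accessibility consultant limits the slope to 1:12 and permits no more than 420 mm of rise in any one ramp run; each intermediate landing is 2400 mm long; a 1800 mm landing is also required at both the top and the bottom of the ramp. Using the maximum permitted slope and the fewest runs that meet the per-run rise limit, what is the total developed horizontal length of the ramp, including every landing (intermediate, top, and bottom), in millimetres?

3124 / 420 = 7.438 → round up to 8 ramp runs. That means 7 intermediate landings.
Ramp run (horizontal) at 1:12: 3124 × 12 = 37488 mm.
Intermediate landings: 7 × 2400 = 16800 mm.
Top and bottom landings: 2 × 1800 = 3600 mm.
Total = 37488 + 16800 + 3600 = 57888 mm.

57888 mm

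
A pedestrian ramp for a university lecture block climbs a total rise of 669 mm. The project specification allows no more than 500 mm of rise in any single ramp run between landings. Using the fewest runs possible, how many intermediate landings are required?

1 intermediate landings

⌈669/500⌉ = 2 ramp runs.
2 runs are separated by 1 intermediate landings.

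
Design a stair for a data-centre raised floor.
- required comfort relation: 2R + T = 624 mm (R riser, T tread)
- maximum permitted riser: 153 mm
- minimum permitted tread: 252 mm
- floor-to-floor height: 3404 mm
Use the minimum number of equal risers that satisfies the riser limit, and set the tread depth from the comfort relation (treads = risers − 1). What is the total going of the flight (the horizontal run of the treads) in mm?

7216 mm

3404 / 153 = 22.25, so 23 risers are needed.
R = 3404 ÷ 23 = 148 mm.
T = 624 − 2·148 = 328 mm, which satisfies the 252 mm minimum.
23 risers give 22 treads; going = 22 × 328 = 7216 mm.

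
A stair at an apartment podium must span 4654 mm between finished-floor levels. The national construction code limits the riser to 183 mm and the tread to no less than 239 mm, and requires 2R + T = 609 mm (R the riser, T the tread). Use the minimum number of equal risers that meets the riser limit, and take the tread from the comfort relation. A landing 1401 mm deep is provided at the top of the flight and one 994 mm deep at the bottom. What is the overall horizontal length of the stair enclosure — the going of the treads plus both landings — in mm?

8670 mm

At most 183 each: 4654/183 = 25.43, giving 26 risers.
Riser R = 4654 / 26 = 179 mm, within the 183 mm limit.
T = 609 − 2·179 = 251 mm, which satisfies the 239 mm minimum.
Going = (26 − 1) × 251 = 6275 mm.
Enclosure = 6275 + 1401 + 994 = 8670 mm.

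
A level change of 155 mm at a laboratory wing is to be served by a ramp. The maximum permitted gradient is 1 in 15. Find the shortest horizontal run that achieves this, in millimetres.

At 1:15 the run is 15 × 155 = 2325 mm.

2325 mm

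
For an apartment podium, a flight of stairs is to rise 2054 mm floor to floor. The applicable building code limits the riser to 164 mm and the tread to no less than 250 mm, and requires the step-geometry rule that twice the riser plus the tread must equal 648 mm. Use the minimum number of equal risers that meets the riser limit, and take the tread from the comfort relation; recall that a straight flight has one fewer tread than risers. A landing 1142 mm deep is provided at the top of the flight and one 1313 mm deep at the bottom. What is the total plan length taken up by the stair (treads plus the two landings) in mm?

2054 / 164 = 12.524 → round up to 13 risers.
Each riser is 2054/13 = 158 mm (≤ 164 mm).
T = 648 − 2·158 = 332 mm, which satisfies the 250 mm minimum.
Treads = 13 − 1 = 12; going = 12 × 332 = 3984 mm.
Enclosure = 3984 + 1142 + 1313 = 6439 mm.

6439 mm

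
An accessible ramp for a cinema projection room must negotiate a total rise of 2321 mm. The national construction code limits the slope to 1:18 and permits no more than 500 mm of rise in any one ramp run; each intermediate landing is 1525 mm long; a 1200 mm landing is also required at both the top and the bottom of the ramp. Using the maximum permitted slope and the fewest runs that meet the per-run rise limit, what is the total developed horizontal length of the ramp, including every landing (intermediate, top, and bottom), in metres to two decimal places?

50.28 m

At most 500 each: 2321/500 = 4.64, giving 5 ramp runs. That means 4 intermediate landings.
Horizontal run for 2321 mm of rise at 1:18 is 2321 × 18 = 41778 mm.
4 intermediate landings contribute 4 × 1525 = 6100 mm.
Top and bottom landings: 2 × 1200 = 2400 mm.
Total = 41778 + 6100 + 2400 = 50278 mm.
= 50.28 m.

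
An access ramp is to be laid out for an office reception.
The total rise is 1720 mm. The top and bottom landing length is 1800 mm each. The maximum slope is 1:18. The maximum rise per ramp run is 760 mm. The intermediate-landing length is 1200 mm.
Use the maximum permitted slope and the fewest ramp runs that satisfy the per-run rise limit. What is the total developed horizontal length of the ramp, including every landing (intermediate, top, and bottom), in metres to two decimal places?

1720 / 760 = 2.26, so 3 ramp runs are needed. That means 2 intermediate landings.
Ramp run (horizontal) at 1:18: 1720 × 18 = 30960 mm.
2 intermediate landings contribute 2 × 1200 = 2400 mm.
Top and bottom landings: 2 × 1800 = 3600 mm.
Total = 30960 + 2400 + 3600 = 36960 mm.
= 36.96 m.

36.96 m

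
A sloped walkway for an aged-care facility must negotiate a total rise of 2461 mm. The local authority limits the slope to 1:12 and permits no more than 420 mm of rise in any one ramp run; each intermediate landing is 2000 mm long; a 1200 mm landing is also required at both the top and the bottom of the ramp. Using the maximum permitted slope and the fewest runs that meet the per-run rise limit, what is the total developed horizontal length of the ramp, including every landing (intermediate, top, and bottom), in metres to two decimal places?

41.93 m

2461 / 420 = 5.860 → round up to 6 ramp runs. That means 5 intermediate landings.
Horizontal run for 2461 mm of rise at 1:12 is 2461 × 12 = 29532 mm.
Intermediate landings: 5 × 2000 = 10000 mm.
Top and bottom landings: 2 × 1200 = 2400 mm.
Total = 29532 + 10000 + 2400 = 41932 mm.
= 41.93 m.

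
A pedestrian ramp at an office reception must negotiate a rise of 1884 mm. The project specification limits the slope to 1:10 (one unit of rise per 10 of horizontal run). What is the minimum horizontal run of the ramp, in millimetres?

18840 mm

At 1:10 the run is 10 × 1884 = 18840 mm.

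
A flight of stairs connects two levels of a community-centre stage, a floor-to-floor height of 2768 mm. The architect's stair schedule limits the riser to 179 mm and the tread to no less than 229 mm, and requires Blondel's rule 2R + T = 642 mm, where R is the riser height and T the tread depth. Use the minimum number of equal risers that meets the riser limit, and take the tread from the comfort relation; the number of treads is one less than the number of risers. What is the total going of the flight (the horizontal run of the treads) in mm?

4440 mm

At most 179 each: 2768/179 = 15.46, giving 16 risers.
R = 2768 ÷ 16 = 173 mm.
Tread T = 642 − 2 × 173 = 296 mm (≥ 229 mm).
16 risers give 15 treads; going = 15 × 296 = 4440 mm.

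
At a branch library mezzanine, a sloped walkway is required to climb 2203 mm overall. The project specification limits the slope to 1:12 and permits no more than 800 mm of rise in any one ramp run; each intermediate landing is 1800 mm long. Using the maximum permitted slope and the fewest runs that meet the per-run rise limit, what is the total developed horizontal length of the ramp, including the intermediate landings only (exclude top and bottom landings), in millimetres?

30036 mm

2203 / 800 = 2.75, so 3 ramp runs are needed. That means 2 intermediate landings.
Ramp run (horizontal) at 1:12: 2203 × 12 = 26436 mm.
Intermediate landings: 2 × 1800 = 3600 mm.
Total developed length = 26436 + 3600 = 30036 mm.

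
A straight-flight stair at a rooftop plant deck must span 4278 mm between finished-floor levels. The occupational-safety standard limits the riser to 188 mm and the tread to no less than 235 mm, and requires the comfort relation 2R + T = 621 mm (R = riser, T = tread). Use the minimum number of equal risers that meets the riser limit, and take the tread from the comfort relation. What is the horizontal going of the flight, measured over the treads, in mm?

4278 / 188 = 22.755 → round up to 23 risers.
R = 4278 ÷ 23 = 186 mm.
From 2R + T = 621: T = 621 − 372 = 249 mm.
Treads = 23 − 1 = 22; going = 22 × 249 = 5478 mm.

5478 mm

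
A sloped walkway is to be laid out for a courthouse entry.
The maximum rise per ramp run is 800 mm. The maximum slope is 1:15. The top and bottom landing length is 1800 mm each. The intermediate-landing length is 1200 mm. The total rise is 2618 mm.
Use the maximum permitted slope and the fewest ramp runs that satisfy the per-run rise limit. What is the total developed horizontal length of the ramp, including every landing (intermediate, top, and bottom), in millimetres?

46470 mm

2618 / 800 = 3.27, so 4 ramp runs are needed. That means 3 intermediate landings.
Horizontal run for 2618 mm of rise at 1:15 is 2618 × 15 = 39270 mm.
Intermediate landings: 3 × 1200 = 3600 mm.
Top and bottom landings: 2 × 1800 = 3600 mm.
Total = 39270 + 3600 + 3600 = 46470 mm.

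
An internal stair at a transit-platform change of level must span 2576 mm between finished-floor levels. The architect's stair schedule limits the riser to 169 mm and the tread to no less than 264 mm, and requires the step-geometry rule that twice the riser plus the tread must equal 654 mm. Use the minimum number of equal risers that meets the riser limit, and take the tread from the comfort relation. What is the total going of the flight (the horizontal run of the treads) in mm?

4980 mm

2576 / 169 = 15.24, so 16 risers are needed.
R = 2576 ÷ 16 = 161 mm.
From 2R + T = 654: T = 654 − 322 = 332 mm.
Going = (16 − 1) × 332 = 4980 mm.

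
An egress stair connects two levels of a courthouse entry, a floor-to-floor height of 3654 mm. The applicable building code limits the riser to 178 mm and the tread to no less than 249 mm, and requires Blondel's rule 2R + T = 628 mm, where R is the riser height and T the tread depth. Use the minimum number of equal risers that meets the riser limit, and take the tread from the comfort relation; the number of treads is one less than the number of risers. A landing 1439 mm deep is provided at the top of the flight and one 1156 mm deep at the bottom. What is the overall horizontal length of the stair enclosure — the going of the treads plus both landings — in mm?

8195 mm

⌈3654/178⌉ = 21 risers.
Each riser is 3654/21 = 174 mm (≤ 178 mm).
T = 628 − 2·174 = 280 mm, which satisfies the 249 mm minimum.
21 risers give 20 treads; going = 20 × 280 = 5600 mm.
Enclosure = 5600 + 1439 + 1156 = 8195 mm.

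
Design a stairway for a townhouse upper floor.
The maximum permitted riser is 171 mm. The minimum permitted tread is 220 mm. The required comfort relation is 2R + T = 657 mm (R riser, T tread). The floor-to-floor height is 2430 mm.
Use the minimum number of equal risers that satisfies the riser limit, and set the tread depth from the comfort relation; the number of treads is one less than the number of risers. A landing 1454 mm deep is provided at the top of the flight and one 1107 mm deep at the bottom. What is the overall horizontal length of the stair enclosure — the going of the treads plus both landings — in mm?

7223 mm

2430 / 171 = 14.211 → round up to 15 risers.
Each riser is 2430/15 = 162 mm (≤ 171 mm).
From 2R + T = 657: T = 657 − 324 = 333 mm.
Going = (15 − 1) × 333 = 4662 mm.
Add landings: 4662 + 1454 + 1107 = 7223 mm.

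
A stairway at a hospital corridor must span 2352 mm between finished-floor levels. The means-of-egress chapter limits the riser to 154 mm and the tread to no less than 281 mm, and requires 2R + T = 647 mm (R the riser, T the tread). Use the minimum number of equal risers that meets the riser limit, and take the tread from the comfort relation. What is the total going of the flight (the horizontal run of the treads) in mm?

⌈2352/154⌉ = 16 risers.
R = 2352 ÷ 16 = 147 mm.
T = 647 − 2·147 = 353 mm, which satisfies the 281 mm minimum.
16 risers give 15 treads; going = 15 × 353 = 5295 mm.

5295 mm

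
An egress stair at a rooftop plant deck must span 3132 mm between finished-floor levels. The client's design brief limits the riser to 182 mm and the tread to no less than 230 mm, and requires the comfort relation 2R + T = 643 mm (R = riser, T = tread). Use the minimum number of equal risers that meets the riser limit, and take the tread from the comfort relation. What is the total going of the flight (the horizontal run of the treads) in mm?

5015 mm

At most 182 each: 3132/182 = 17.21, giving 18 risers.
R = 3132 ÷ 18 = 174 mm.
T = 643 − 2·174 = 295 mm, which satisfies the 230 mm minimum.
18 risers give 17 treads; going = 17 × 295 = 5015 mm.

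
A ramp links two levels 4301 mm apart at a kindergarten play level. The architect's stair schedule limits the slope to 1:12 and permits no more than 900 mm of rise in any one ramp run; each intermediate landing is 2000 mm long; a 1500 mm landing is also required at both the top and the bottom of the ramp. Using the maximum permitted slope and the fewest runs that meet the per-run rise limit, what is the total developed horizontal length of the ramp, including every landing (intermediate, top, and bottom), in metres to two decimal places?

At most 900 each: 4301/900 = 4.78, giving 5 ramp runs. That means 4 intermediate landings.
Ramp run (horizontal) at 1:12: 4301 × 12 = 51612 mm.
4 intermediate landings contribute 4 × 2000 = 8000 mm.
Top and bottom landings: 2 × 1500 = 3000 mm.
Total = 51612 + 8000 + 3000 = 62612 mm.
= 62.61 m.

62.61 m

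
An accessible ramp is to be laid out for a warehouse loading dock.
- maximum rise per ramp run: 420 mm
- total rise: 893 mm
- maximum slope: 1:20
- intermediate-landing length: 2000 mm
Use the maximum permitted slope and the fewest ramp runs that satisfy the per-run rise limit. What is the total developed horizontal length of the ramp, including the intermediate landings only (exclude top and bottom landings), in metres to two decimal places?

At most 420 each: 893/420 = 2.13, giving 3 ramp runs. That means 2 intermediate landings.
Ramp run (horizontal) at 1:20: 893 × 20 = 17860 mm.
Intermediate landings: 2 × 2000 = 4000 mm.
Developed length = 17860 + 4000 = 21860 mm.
= 21.86 m.

21.86 m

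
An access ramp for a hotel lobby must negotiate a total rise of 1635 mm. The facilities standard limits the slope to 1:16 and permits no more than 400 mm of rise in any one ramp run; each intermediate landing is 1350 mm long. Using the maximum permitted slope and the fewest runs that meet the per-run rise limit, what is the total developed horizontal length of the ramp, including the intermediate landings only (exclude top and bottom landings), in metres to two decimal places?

1635 / 400 = 4.09, so 5 ramp runs are needed. That means 4 intermediate landings.
Horizontal run for 1635 mm of rise at 1:16 is 1635 × 16 = 26160 mm.
4 intermediate landings contribute 4 × 1350 = 5400 mm.
Total developed length = 26160 + 5400 = 31560 mm.
= 31.56 m.

31.56 m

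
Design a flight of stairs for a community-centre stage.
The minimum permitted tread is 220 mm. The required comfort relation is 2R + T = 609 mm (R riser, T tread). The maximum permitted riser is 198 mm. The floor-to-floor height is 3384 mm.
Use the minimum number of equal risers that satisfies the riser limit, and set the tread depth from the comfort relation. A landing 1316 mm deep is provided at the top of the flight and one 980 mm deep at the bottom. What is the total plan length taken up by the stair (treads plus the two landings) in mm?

3384 / 198 = 17.09, so 18 risers are needed.
R = 3384 ÷ 18 = 188 mm.
Tread T = 609 − 2 × 188 = 233 mm (≥ 220 mm).
Going = (18 − 1) × 233 = 3961 mm.
Add landings: 3961 + 1316 + 980 = 6257 mm.

6257 mm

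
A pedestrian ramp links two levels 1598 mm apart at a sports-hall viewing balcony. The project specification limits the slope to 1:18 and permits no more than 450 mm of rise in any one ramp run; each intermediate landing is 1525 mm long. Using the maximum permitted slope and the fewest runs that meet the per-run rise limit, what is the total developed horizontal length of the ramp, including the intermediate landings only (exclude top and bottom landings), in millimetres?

33339 mm

⌈1598/450⌉ = 4 ramp runs. That means 3 intermediate landings.
Ramp run (horizontal) at 1:18: 1598 × 18 = 28764 mm.
Intermediate landings: 3 × 1525 = 4575 mm.
Total developed length = 28764 + 4575 = 33339 mm.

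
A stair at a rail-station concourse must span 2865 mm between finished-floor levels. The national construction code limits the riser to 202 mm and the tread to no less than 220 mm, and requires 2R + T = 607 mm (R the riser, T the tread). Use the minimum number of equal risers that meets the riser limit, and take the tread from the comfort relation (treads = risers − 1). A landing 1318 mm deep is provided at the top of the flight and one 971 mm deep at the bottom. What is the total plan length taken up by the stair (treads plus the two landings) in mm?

5439 mm

⌈2865/202⌉ = 15 risers.
Riser R = 2865 / 15 = 191 mm, within the 202 mm limit.
T = 607 − 2·191 = 225 mm, which satisfies the 220 mm minimum.
15 risers give 14 treads; going = 14 × 225 = 3150 mm.
Enclosure = 3150 + 1318 + 971 = 5439 mm.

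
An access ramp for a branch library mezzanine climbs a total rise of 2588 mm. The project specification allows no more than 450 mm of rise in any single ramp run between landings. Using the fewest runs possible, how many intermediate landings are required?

At most 450 each: 2588/450 = 5.75, giving 6 ramp runs.
6 runs are separated by 5 intermediate landings.

5 intermediate landings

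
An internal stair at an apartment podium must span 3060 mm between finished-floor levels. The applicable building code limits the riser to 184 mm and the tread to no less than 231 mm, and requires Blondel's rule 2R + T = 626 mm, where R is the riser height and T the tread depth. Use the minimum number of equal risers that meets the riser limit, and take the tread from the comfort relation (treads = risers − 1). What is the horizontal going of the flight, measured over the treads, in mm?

At most 184 each: 3060/184 = 16.63, giving 17 risers.
Riser R = 3060 / 17 = 180 mm, within the 184 mm limit.
From 2R + T = 626: T = 626 − 360 = 266 mm.
Going = (17 − 1) × 266 = 4256 mm.

4256 mm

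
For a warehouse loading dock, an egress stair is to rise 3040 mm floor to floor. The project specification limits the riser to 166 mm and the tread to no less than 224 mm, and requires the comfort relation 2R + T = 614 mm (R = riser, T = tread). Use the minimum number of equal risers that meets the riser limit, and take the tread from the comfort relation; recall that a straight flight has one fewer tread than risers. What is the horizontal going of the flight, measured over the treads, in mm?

5292 mm

3040 / 166 = 18.31, so 19 risers are needed.
R = 3040 ÷ 19 = 160 mm.
T = 614 − 2·160 = 294 mm, which satisfies the 224 mm minimum.
Treads = 19 − 1 = 18; going = 18 × 294 = 5292 mm.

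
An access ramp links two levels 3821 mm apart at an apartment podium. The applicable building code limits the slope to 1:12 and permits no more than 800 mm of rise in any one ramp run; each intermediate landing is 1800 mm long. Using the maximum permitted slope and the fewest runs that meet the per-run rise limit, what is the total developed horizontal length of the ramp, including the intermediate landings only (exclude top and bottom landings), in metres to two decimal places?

53.05 m

⌈3821/800⌉ = 5 ramp runs. That means 4 intermediate landings.
Horizontal run for 3821 mm of rise at 1:12 is 3821 × 12 = 45852 mm.
Intermediate landings: 4 × 1800 = 7200 mm.
Developed length = 45852 + 7200 = 53052 mm.
= 53.05 m.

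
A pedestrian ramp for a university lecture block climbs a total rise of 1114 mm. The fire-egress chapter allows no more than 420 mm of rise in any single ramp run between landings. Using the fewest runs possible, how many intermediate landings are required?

1114 / 420 = 2.65, so 3 ramp runs are needed.
3 runs are separated by 2 intermediate landings.

2 intermediate landings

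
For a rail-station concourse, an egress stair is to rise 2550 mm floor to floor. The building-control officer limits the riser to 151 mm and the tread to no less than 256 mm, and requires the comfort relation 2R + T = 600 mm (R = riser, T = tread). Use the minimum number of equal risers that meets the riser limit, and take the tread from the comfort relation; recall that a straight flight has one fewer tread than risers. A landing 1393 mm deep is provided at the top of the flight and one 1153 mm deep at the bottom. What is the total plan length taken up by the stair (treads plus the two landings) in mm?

2550 / 151 = 16.887 → round up to 17 risers.
R = 2550 ÷ 17 = 150 mm.
T = 600 − 2·150 = 300 mm, which satisfies the 256 mm minimum.
Going = (17 − 1) × 300 = 4800 mm.
Enclosure = 4800 + 1393 + 1153 = 7346 mm.

7346 mm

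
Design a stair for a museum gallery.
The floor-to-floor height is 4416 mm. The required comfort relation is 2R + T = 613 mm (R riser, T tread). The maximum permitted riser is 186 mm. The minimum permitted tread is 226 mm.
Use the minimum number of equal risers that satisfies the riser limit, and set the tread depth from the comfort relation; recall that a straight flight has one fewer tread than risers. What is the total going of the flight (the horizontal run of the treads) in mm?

4416 / 186 = 23.74, so 24 risers are needed.
Each riser is 4416/24 = 184 mm (≤ 186 mm).
T = 613 − 2·184 = 245 mm, which satisfies the 226 mm minimum.
24 risers give 23 treads; going = 23 × 245 = 5635 mm.

5635 mm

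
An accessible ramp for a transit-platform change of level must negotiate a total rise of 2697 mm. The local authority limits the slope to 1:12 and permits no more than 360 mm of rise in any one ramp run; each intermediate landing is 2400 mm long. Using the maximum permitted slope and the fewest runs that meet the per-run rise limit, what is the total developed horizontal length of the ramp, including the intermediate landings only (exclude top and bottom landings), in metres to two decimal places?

49.16 m

At most 360 each: 2697/360 = 7.49, giving 8 ramp runs. That means 7 intermediate landings.
Horizontal run for 2697 mm of rise at 1:12 is 2697 × 12 = 32364 mm.
Intermediate landings: 7 × 2400 = 16800 mm.
Developed length = 32364 + 16800 = 49164 mm.
= 49.16 m.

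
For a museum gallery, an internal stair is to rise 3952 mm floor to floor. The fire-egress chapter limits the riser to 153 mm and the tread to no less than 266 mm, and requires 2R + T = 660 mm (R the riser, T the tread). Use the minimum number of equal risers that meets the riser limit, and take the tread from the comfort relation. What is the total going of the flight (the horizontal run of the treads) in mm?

3952 / 153 = 25.83, so 26 risers are needed.
Riser R = 3952 / 26 = 152 mm, within the 153 mm limit.
T = 660 − 2·152 = 356 mm, which satisfies the 266 mm minimum.
26 risers give 25 treads; going = 25 × 356 = 8900 mm.

8900 mm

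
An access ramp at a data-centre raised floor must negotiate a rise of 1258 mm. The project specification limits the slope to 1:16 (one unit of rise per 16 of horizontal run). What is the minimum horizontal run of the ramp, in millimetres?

20128 mm

At 1:16 the run is 16 × 1258 = 20128 mm.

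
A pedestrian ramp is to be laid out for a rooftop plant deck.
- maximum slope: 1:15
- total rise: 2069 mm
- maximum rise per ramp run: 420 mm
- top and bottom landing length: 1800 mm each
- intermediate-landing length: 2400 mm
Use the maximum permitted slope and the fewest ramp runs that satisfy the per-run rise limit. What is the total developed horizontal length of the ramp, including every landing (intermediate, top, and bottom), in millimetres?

44235 mm

⌈2069/420⌉ = 5 ramp runs. That means 4 intermediate landings.
Horizontal run for 2069 mm of rise at 1:15 is 2069 × 15 = 31035 mm.
Intermediate landings: 4 × 2400 = 9600 mm.
Top and bottom landings: 2 × 1800 = 3600 mm.
Total = 31035 + 9600 + 3600 = 44235 mm.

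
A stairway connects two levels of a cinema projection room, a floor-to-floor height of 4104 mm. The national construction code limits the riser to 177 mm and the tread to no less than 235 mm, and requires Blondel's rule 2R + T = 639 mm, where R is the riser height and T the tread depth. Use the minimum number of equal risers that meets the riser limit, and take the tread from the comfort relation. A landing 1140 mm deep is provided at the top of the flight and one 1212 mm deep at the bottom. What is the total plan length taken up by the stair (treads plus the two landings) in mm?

4104 / 177 = 23.19, so 24 risers are needed.
Riser R = 4104 / 24 = 171 mm, within the 177 mm limit.
Tread T = 639 − 2 × 171 = 297 mm (≥ 235 mm).
24 risers give 23 treads; going = 23 × 297 = 6831 mm.
Add landings: 6831 + 1140 + 1212 = 9183 mm.

9183 mm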